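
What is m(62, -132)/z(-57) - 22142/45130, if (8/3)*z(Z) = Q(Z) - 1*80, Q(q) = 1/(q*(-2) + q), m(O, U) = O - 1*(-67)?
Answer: -492927209/102873835 ≈ -4.7916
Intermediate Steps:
m(O, U) = 67 + O (m(O, U) = O + 67 = 67 + O)
Q(q) = -1/q (Q(q) = 1/(-2*q + q) = 1/(-q) = -1/q)
z(Z) = -30 - 3/(8*Z) (z(Z) = 3*(-1/Z - 1*80)/8 = 3*(-1/Z - 80)/8 = 3*(-80 - 1/Z)/8 = -30 - 3/(8*Z))
m(62, -132)/z(-57) - 22142/45130 = (67 + 62)/(-30 - 3/8/(-57)) - 22142/45130 = 129/(-30 - 3/8*(-1/57)) - 22142*1/45130 = 129/(-30 + 1/152) - 11071/22565 = 129/(-4559/152) - 11071/22565 = 129*(-152/4559) - 11071/22565 = -19608/4559 - 11071/22565 = -492927209/102873835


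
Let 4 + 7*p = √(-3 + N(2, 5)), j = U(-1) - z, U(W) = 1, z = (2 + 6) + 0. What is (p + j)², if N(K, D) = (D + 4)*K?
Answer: (53 - √15)²/49 ≈ 49.254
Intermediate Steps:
z = 8 (z = 8 + 0 = 8)
N(K, D) = K*(4 + D) (N(K, D) = (4 + D)*K = K*(4 + D))
j = -7 (j = 1 - 1*8 = 1 - 8 = -7)
p = -4/7 + √15/7 (p = -4/7 + √(-3 + 2*(4 + 5))/7 = -4/7 + √(-3 + 2*9)/7 = -4/7 + √(-3 + 18)/7 = -4/7 + √15/7 ≈ -0.018145)
(p + j)² = ((-4/7 + √15/7) - 7)² = (-53/7 + √15/7)²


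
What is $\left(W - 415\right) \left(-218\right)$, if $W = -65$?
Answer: $104640$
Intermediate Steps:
$\left(W - 415\right) \left(-218\right) = \left(-65 - 415\right) \left(-218\right) = \left(-480\right) \left(-218\right) = 104640$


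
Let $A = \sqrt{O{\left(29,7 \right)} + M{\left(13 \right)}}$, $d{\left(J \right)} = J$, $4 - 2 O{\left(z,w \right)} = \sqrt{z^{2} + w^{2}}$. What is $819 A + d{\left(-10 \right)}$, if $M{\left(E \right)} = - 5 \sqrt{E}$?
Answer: $-10 + \frac{819 i \sqrt{-8 + 2 \sqrt{890} + 20 \sqrt{13}}}{2} \approx -10.0 + 4555.9 i$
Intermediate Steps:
$O{\left(z,w \right)} = 2 - \frac{\sqrt{w^{2} + z^{2}}}{2}$ ($O{\left(z,w \right)} = 2 - \frac{\sqrt{z^{2} + w^{2}}}{2} = 2 - \frac{\sqrt{w^{2} + z^{2}}}{2}$)
$A = \sqrt{2 - 5 \sqrt{13} - \frac{\sqrt{890}}{2}}$ ($A = \sqrt{\left(2 - \frac{\sqrt{7^{2} + 29^{2}}}{2}\right) - 5 \sqrt{13}} = \sqrt{\left(2 - \frac{\sqrt{49 + 841}}{2}\right) - 5 \sqrt{13}} = \sqrt{\left(2 - \frac{\sqrt{890}}{2}\right) - 5 \sqrt{13}} = \sqrt{2 - 5 \sqrt{13} - \frac{\sqrt{890}}{2}} \approx 5.5628 i$)
$819 A + d{\left(-10 \right)} = 819 \frac{\sqrt{8 - 20 \sqrt{13} - 2 \sqrt{890}}}{2} - 10 = \frac{819 \sqrt{8 - 20 \sqrt{13} - 2 \sqrt{890}}}{2} - 10 = -10 + \frac{819 \sqrt{8 - 20 \sqrt{13} - 2 \sqrt{890}}}{2}$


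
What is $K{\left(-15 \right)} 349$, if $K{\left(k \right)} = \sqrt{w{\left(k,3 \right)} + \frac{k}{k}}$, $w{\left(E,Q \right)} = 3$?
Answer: $698$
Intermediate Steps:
$K{\left(k \right)} = 2$ ($K{\left(k \right)} = \sqrt{3 + \frac{k}{k}} = \sqrt{3 + 1} = \sqrt{4} = 2$)
$K{\left(-15 \right)} 349 = 2 \cdot 349 = 698$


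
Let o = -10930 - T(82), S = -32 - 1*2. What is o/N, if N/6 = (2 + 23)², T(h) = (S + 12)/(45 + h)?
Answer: -231348/79375 ≈ -2.9146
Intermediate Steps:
S = -34 (S = -32 - 2 = -34)
T(h) = -22/(45 + h) (T(h) = (-34 + 12)/(45 + h) = -22/(45 + h))
N = 3750 (N = 6*(2 + 23)² = 6*25² = 6*625 = 3750)
o = -1388088/127 (o = -10930 - (-22)/(45 + 82) = -10930 - (-22)/127 = -10930 - 1*(-22/127) = -10930 + 22/127 = -1388088/127 ≈ -10930.)
o/N = -1388088/127/3750 = -1388088/127*1/3750 = -231348/79375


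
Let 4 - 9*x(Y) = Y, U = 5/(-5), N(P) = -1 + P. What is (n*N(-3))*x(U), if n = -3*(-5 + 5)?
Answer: 0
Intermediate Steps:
n = 0 (n = -3*0 = 0)
U = -1 (U = 5*(-⅕) = -1)
x(Y) = 4/9 - Y/9
(n*N(-3))*x(U) = (0*(-1 - 3))*(4/9 - ⅑*(-1)) = (0*(-4))*(4/9 + ⅑) = 0*(5/9) = 0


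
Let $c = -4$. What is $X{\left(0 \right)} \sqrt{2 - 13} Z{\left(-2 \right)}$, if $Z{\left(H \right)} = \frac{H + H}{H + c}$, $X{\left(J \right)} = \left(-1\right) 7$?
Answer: $- \frac{14 i \sqrt{11}}{3} \approx - 15.478 i$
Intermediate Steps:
$X{\left(J \right)} = -7$
$Z{\left(H \right)} = \frac{2 H}{-4 + H}$ ($Z{\left(H \right)} = \frac{H + H}{H - 4} = \frac{2 H}{-4 + H}$)
$X{\left(0 \right)} \sqrt{2 - 13} Z{\left(-2 \right)} = - 7 \sqrt{2 - 13} \cdot 2 \left(-2\right) \frac{1}{-4 - 2} = - 7 \sqrt{-11} \cdot 2 \left(-2\right) \frac{1}{-6} = - 7 i \sqrt{11} \cdot 2 \left(-2\right) \left(- \frac{1}{6}\right) = - 7 i \sqrt{11} \cdot \frac{2}{3} = - \frac{14 i \sqrt{11}}{3}$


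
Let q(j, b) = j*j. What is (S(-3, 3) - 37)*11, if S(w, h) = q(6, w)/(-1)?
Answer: -803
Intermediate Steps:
q(j, b) = j²
S(w, h) = -36 (S(w, h) = 6²/(-1) = 36*(-1) = -36)
(S(-3, 3) - 37)*11 = (-36 - 37)*11 = -73*11 = -803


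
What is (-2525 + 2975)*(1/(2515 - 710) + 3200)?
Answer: 519840090/361 ≈ 1.4400e+6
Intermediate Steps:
(-2525 + 2975)*(1/(2515 - 710) + 3200) = 450*(1/1805 + 3200) = 450*(5776001/1805) = 519840090/361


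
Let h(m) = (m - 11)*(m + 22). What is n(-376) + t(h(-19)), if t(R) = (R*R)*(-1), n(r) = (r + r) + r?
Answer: -9228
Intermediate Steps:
h(m) = (-11 + m)*(22 + m)
n(r) = 3*r (n(r) = 2*r + r = 3*r)
t(R) = -R² (t(R) = R²*(-1) = -R²)
n(-376) + t(h(-19)) = 3*(-376) - (-242 + (-19)² + 11*(-19))² = -1128 - (-242 + 361 - 209)² = -1128 - 1*(-90)² = -1128 - 1*8100 = -1128 - 8100 = -9228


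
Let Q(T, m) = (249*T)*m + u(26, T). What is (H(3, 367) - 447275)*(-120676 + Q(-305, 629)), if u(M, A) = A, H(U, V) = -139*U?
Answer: 21440142689112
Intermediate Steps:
Q(T, m) = T + 249*T*m (Q(T, m) = (249*T)*m + T = 249*T*m + T = T + 249*T*m)
(H(3, 367) - 447275)*(-120676 + Q(-305, 629)) = (-139*3 - 447275)*(-120676 - 305*(1 + 249*629)) = (-417 - 447275)*(-120676 - 305*(1 + 156621)) = -447692*(-120676 - 305*156622) = -447692*(-120676 - 47769710) = -447692*(-47890386) = 21440142689112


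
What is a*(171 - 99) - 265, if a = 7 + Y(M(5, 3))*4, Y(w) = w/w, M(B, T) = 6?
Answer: 527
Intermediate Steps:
Y(w) = 1
a = 11 (a = 7 + 1*4 = 7 + 4 = 11)
a*(171 - 99) - 265 = 11*(171 - 99) - 265 = 11*72 - 265 = 792 - 265 = 527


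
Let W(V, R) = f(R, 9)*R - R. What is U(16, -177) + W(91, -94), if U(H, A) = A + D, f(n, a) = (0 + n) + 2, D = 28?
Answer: 8593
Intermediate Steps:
f(n, a) = 2 + n (f(n, a) = n + 2 = 2 + n)
U(H, A) = 28 + A (U(H, A) = A + 28 = 28 + A)
W(V, R) = -R + R*(2 + R) (W(V, R) = (2 + R)*R - R = R*(2 + R) - R = -R + R*(2 + R))
U(16, -177) + W(91, -94) = (28 - 177) - 94*(1 - 94) = -149 - 94*(-93) = -149 + 8742 = 8593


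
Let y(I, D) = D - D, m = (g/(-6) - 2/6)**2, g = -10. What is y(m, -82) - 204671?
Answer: -204671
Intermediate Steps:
m = 16/9 (m = (-10/(-6) - 2/6)**2 = (-10*(-1/6) - 2*1/6)**2 = (5/3 - 1/3)**2 = (4/3)**2 = 16/9 ≈ 1.7778)
y(I, D) = 0
y(m, -82) - 204671 = 0 - 204671 = -204671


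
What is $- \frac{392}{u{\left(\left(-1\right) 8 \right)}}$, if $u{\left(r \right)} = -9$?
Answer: $\frac{392}{9} \approx 43.556$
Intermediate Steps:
$- \frac{392}{u{\left(\left(-1\right) 8 \right)}} = - \frac{392}{-9} = \left(-392\right) \left(- \frac{1}{9}\right) = \frac{392}{9}$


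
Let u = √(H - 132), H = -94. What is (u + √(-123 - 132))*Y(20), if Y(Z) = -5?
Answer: 5*I*(-√226 - √255) ≈ -155.01*I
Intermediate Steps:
u = I*√226 (u = √(-94 - 132) = √(-226) = I*√226 ≈ 15.033*I)
(u + √(-123 - 132))*Y(20) = (I*√226 + √(-123 - 132))*(-5) = (I*√226 + √(-255))*(-5) = (I*√226 + I*√255)*(-5) = -5*I*√226 - 5*I*√255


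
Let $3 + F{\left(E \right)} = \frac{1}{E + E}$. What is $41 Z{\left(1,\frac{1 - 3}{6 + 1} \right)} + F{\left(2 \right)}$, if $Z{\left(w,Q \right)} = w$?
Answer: $\frac{153}{4} \approx 38.25$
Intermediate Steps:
$F{\left(E \right)} = -3 + \frac{1}{2 E}$ ($F{\left(E \right)} = -3 + \frac{1}{E + E} = -3 + \frac{1}{2 E}$)
$41 Z{\left(1,\frac{1 - 3}{6 + 1} \right)} + F{\left(2 \right)} = 41 \cdot 1 - \left(3 - \frac{1}{2 \cdot 2}\right) = 41 + \left(-3 + \frac{1}{2} \cdot \frac{1}{2}\right) = 41 + \left(-3 + \frac{1}{4}\right) = 41 - \frac{11}{4} = \frac{153}{4}$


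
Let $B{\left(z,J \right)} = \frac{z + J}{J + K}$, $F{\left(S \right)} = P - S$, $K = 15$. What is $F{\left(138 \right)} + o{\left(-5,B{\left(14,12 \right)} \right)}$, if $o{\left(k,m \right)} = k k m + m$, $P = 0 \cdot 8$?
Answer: $- \frac{3050}{27} \approx -112.96$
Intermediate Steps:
$P = 0$
$F{\left(S \right)} = - S$ ($F{\left(S \right)} = 0 - S = - S$)
$B{\left(z,J \right)} = \frac{J + z}{15 + J}$ ($B{\left(z,J \right)} = \frac{z + J}{J + 15} = \frac{J + z}{15 + J}$)
$o{\left(k,m \right)} = m + m k^{2}$ ($o{\left(k,m \right)} = k^{2} m + m = m k^{2} + m = m + m k^{2}$)
$F{\left(138 \right)} + o{\left(-5,B{\left(14,12 \right)} \right)} = \left(-1\right) 138 + \frac{12 + 14}{15 + 12} \left(1 + \left(-5\right)^{2}\right) = -138 + \frac{1}{27} \cdot 26 \left(1 + 25\right) = -138 + \frac{1}{27} \cdot 26 \cdot 26 = -138 + \frac{26}{27} \cdot 26 = -138 + \frac{676}{27} = - \frac{3050}{27}$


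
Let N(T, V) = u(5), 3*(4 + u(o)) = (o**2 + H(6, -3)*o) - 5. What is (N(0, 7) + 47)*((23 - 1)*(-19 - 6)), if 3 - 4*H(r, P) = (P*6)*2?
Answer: -217525/6 ≈ -36254.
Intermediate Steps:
H(r, P) = 3/4 - 3*P (H(r, P) = 3/4 - P*6*2/4 = 3/4 - 6*P*2/4 = 3/4 - 3*P)
u(o) = -17/3 + o**2/3 + 13*o/4 (u(o) = -4 + ((o**2 + (3/4 - 3*(-3))*o) - 5)/3 = -4 + ((o**2 + (3/4 + 9)*o) - 5)/3 = -4 + ((o**2 + 39*o/4) - 5)/3 = -4 + (-5 + o**2 + 39*o/4)/3 = -4 + (-5/3 + o**2/3 + 13*o/4) = -17/3 + o**2/3 + 13*o/4)
N(T, V) = 227/12 (N(T, V) = -17/3 + (1/3)*5**2 + (13/4)*5 = -17/3 + (1/3)*25 + 65/4 = -17/3 + 25/3 + 65/4 = 227/12)
(N(0, 7) + 47)*((23 - 1)*(-19 - 6)) = (227/12 + 47)*((23 - 1)*(-19 - 6)) = 791*(22*(-25))/12 = (791/12)*(-550) = -217525/6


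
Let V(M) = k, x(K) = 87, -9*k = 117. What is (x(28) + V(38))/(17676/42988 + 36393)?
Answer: 397639/195559995 ≈ 0.0020333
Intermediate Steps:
k = -13 (k = -⅑*117 = -13)
V(M) = -13
(x(28) + V(38))/(17676/42988 + 36393) = (87 - 13)/(17676/42988 + 36393) = 74/(17676*(1/42988) + 36393) = 74/(4419/10747 + 36393) = 74/(391119990/10747) = 74*(10747/391119990) = 397639/195559995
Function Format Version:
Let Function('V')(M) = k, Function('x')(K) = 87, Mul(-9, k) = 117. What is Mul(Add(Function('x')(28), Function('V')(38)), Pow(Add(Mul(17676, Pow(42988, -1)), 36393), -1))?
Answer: Rational(397639, 195559995) ≈ 0.0020333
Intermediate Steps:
k = -13 (k = Mul(Rational(-1, 9), 117) = -13)
Function('V')(M) = -13
Mul(Add(Function('x')(28), Function('V')(38)), Pow(Add(Mul(17676, Pow(42988, -1)), 36393), -1)) = Mul(Add(87, -13), Pow(Add(Mul(17676, Pow(42988, -1)), 36393), -1)) = Mul(74, Pow(Add(Mul(17676, Rational(1, 42988)), 36393), -1)) = Mul(74, Pow(Add(Rational(4419, 10747), 36393), -1)) = Mul(74, Pow(Rational(391119990, 10747), -1)) = Mul(74, Rational(10747, 391119990)) = Rational(397639, 195559995)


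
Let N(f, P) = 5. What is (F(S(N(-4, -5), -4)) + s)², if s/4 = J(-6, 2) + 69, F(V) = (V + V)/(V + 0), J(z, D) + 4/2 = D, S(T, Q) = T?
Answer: 77284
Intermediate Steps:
J(z, D) = -2 + D
F(V) = 2 (F(V) = (2*V)/V = 2)
s = 276 (s = 4*((-2 + 2) + 69) = 4*(0 + 69) = 4*69 = 276)
(F(S(N(-4, -5), -4)) + s)² = (2 + 276)² = 278² = 77284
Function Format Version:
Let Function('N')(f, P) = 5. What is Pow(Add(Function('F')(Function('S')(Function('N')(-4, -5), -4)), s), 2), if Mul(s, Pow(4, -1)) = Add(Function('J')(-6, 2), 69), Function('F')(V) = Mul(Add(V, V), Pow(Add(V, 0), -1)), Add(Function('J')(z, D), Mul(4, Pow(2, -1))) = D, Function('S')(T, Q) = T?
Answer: 77284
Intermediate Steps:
Function('J')(z, D) = Add(-2, D)
Function('F')(V) = 2 (Function('F')(V) = Mul(Mul(2, V), Pow(V, -1)) = 2)
s = 276 (s = Mul(4, Add(Add(-2, 2), 69)) = Mul(4, Add(0, 69)) = Mul(4, 69) = 276)
Pow(Add(Function('F')(Function('S')(Function('N')(-4, -5), -4)), s), 2) = Pow(Add(2, 276), 2) = Pow(278, 2) = 77284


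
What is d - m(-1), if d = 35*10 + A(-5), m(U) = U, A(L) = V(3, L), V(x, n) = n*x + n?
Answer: 331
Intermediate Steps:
V(x, n) = n + n*x
A(L) = 4*L (A(L) = L*(1 + 3) = L*4 = 4*L)
d = 330 (d = 35*10 + 4*(-5) = 350 - 20 = 330)
d - m(-1) = 330 - 1*(-1) = 330 + 1 = 331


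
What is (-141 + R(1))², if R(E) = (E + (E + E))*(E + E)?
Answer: 18225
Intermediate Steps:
R(E) = 6*E² (R(E) = (E + 2*E)*(2*E) = (3*E)*(2*E) = 6*E²)
(-141 + R(1))² = (-141 + 6*1²)² = (-141 + 6*1)² = (-141 + 6)² = (-135)² = 18225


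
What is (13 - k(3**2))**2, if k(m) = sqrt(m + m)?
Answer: 187 - 78*sqrt(2) ≈ 76.691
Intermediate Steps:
k(m) = sqrt(2)*sqrt(m) (k(m) = sqrt(2*m) = sqrt(2)*sqrt(m))
(13 - k(3**2))**2 = (13 - sqrt(2)*sqrt(3**2))**2 = (13 - sqrt(2)*sqrt(9))**2 = (13 - sqrt(2)*3)**2 = (13 - 3*sqrt(2))**2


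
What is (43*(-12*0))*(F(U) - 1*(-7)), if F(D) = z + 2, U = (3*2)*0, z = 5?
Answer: 0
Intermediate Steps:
U = 0 (U = 6*0 = 0)
F(D) = 7 (F(D) = 5 + 2 = 7)
(43*(-12*0))*(F(U) - 1*(-7)) = (43*(-12*0))*(7 - 1*(-7)) = (43*0)*(7 + 7) = 0*14 = 0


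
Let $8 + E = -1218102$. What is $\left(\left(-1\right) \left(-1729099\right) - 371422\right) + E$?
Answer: $139567$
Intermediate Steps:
$E = -1218110$ ($E = -8 - 1218102 = -1218110$)
$\left(\left(-1\right) \left(-1729099\right) - 371422\right) + E = \left(\left(-1\right) \left(-1729099\right) - 371422\right) - 1218110 = \left(1729099 - 371422\right) - 1218110 = 1357677 - 1218110 = 139567$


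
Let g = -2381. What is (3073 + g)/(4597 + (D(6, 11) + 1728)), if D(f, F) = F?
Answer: 173/1584 ≈ 0.10922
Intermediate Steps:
(3073 + g)/(4597 + (D(6, 11) + 1728)) = (3073 - 2381)/(4597 + (11 + 1728)) = 692/(4597 + 1739) = 692/6336 = 692*(1/6336) = 173/1584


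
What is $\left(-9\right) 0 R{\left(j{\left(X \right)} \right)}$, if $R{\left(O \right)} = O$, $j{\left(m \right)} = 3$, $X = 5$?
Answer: $0$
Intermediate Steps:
$\left(-9\right) 0 R{\left(j{\left(X \right)} \right)} = \left(-9\right) 0 \cdot 3 = 0 \cdot 3 = 0$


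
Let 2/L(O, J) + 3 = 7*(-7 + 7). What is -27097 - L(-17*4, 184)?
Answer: -81289/3 ≈ -27096.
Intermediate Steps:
L(O, J) = -⅔ (L(O, J) = 2/(-3 + 7*(-7 + 7)) = 2/(-3 + 7*0) = 2/(-3 + 0) = 2/(-3) = 2*(-⅓) = -⅔)
-27097 - L(-17*4, 184) = -27097 - 1*(-⅔) = -27097 + ⅔ = -81289/3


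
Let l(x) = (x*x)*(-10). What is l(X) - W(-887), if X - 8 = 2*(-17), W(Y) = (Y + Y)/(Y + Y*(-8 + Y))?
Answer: -3021719/447 ≈ -6760.0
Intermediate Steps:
W(Y) = 2*Y/(Y + Y*(-8 + Y)) (W(Y) = (2*Y)/(Y + Y*(-8 + Y)) = 2*Y/(Y + Y*(-8 + Y)))
X = -26 (X = 8 + 2*(-17) = 8 - 34 = -26)
l(x) = -10*x² (l(x) = x²*(-10) = -10*x²)
l(X) - W(-887) = -10*(-26)² - 2/(-7 - 887) = -10*676 - 2/(-894) = -6760 - 2*(-1)/894 = -6760 - 1*(-1/447) = -6760 + 1/447 = -3021719/447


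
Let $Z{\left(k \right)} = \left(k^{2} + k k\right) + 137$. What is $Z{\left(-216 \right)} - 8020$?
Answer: $85429$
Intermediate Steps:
$Z{\left(k \right)} = 137 + 2 k^{2}$ ($Z{\left(k \right)} = \left(k^{2} + k^{2}\right) + 137 = 2 k^{2} + 137 = 137 + 2 k^{2}$)
$Z{\left(-216 \right)} - 8020 = \left(137 + 2 \left(-216\right)^{2}\right) - 8020 = \left(137 + 2 \cdot 46656\right) - 8020 = \left(137 + 93312\right) - 8020 = 93449 - 8020 = 85429$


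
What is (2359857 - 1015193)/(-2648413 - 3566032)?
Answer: -1344664/6214445 ≈ -0.21638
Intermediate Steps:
(2359857 - 1015193)/(-2648413 - 3566032) = 1344664/(-6214445) = 1344664*(-1/6214445) = -1344664/6214445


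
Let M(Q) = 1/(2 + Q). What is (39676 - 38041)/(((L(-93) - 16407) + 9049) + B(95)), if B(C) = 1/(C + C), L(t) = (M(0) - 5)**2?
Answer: -621300/2788343 ≈ -0.22282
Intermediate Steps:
L(t) = 81/4 (L(t) = (1/(2 + 0) - 5)**2 = (1/2 - 5)**2 = (-9/2)**2 = 81/4)
B(C) = 1/(2*C)
(39676 - 38041)/(((L(-93) - 16407) + 9049) + B(95)) = (39676 - 38041)/(((81/4 - 16407) + 9049) + (1/2)/95) = 1635/((-65547/4 + 9049) + (1/2)*(1/95)) = 1635/(-29351/4 + 1/190) = 1635/(-2788343/380) = 1635*(-380/2788343) = -621300/2788343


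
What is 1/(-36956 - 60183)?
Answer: -1/97139 ≈ -1.0295e-5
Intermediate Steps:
1/(-36956 - 60183) = 1/(-97139) = -1/97139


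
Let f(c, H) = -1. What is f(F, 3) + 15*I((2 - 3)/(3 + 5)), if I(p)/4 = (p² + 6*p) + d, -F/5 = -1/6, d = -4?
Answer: -4561/16 ≈ -285.06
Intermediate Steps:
F = ⅚ (F = -(-5)/6 = -5*(-⅙) = ⅚ ≈ 0.83333)
I(p) = -16 + 4*p² + 24*p (I(p) = 4*((p² + 6*p) - 4) = 4*(-4 + p² + 6*p) = -16 + 4*p² + 24*p)
f(F, 3) + 15*I((2 - 3)/(3 + 5)) = -1 + 15*(-16 + 4*((2 - 3)/(3 + 5))² + 24*((2 - 3)/(3 + 5))) = -1 + 15*(-16 + 4*(-1/8)² + 24*(-1/8)) = -1 + 15*(-16 + 4*(-1*⅛)² + 24*(-1*⅛)) = -1 + 15*(-16 + 4*(-⅛)² + 24*(-⅛)) = -1 + 15*(-16 + 4*(1/64) - 3) = -1 + 15*(-16 + 1/16 - 3) = -1 + 15*(-303/16) = -1 - 4545/16 = -4561/16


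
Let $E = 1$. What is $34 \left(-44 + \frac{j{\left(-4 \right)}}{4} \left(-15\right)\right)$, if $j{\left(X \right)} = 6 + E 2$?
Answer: $-2516$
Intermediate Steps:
$j{\left(X \right)} = 8$ ($j{\left(X \right)} = 6 + 1 \cdot 2 = 6 + 2 = 8$)
$34 \left(-44 + \frac{j{\left(-4 \right)}}{4} \left(-15\right)\right) = 34 \left(-44 + \frac{8}{4} \left(-15\right)\right) = 34 \left(-44 + 8 \cdot \frac{1}{4} \left(-15\right)\right) = 34 \left(-44 + 2 \left(-15\right)\right) = 34 \left(-44 - 30\right) = 34 \left(-74\right) = -2516$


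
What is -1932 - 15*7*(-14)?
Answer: -462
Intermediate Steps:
-1932 - 15*7*(-14) = -1932 - 105*(-14) = -1932 - 1*(-1470) = -1932 + 1470 = -462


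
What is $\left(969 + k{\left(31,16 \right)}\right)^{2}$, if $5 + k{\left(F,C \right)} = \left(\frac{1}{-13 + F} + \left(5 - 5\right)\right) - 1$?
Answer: $\frac{300502225}{324} \approx 9.2748 \cdot 10^{5}$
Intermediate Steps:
$k{\left(F,C \right)} = -6 + \frac{1}{-13 + F}$ ($k{\left(F,C \right)} = -5 + \left(\left(\frac{1}{-13 + F} + \left(5 - 5\right)\right) - 1\right) = -5 + \left(\left(\frac{1}{-13 + F} + 0\right) - 1\right) = -5 - \left(1 - \frac{1}{-13 + F}\right) = -6 + \frac{1}{-13 + F}$)
$\left(969 + k{\left(31,16 \right)}\right)^{2} = \left(969 + \frac{79 - 186}{-13 + 31}\right)^{2} = \left(969 + \frac{79 - 186}{18}\right)^{2} = \left(969 + \frac{1}{18} \left(-107\right)\right)^{2} = \left(969 - \frac{107}{18}\right)^{2} = \left(\frac{17335}{18}\right)^{2} = \frac{300502225}{324}$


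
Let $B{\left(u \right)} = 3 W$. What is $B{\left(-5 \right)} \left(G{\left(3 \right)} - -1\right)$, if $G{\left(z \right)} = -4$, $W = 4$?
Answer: $-36$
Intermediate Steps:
$B{\left(u \right)} = 12$ ($B{\left(u \right)} = 3 \cdot 4 = 12$)
$B{\left(-5 \right)} \left(G{\left(3 \right)} - -1\right) = 12 \left(-4 - -1\right) = 12 \left(-4 + \left(-1 + 2\right)\right) = 12 \left(-4 + 1\right) = 12 \left(-3\right) = -36$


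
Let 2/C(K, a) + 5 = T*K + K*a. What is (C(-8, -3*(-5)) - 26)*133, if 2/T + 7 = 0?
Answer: -2972284/859 ≈ -3460.2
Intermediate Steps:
T = -2/7 (T = 2/(-7 + 0) = 2/(-7) = 2*(-1/7) = -2/7 ≈ -0.28571)
C(K, a) = 2/(-5 - 2*K/7 + K*a) (C(K, a) = 2/(-5 + (-2*K/7 + K*a)) = 2/(-5 - 2*K/7 + K*a))
(C(-8, -3*(-5)) - 26)*133 = (14/(-35 - 2*(-8) + 7*(-8)*(-3*(-5))) - 26)*133 = (14/(-35 + 16 + 7*(-8)*15) - 26)*133 = (14/(-35 + 16 - 840) - 26)*133 = (14/(-859) - 26)*133 = (14*(-1/859) - 26)*133 = (-14/859 - 26)*133 = -22348/859*133 = -2972284/859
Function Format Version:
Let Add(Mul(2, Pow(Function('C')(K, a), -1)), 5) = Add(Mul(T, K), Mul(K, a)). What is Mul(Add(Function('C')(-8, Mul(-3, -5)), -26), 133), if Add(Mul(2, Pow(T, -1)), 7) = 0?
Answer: Rational(-2972284, 859) ≈ -3460.2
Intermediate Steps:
T = Rational(-2, 7) (T = Mul(2, Pow(Add(-7, 0), -1)) = Mul(2, Pow(-7, -1)) = Mul(2, Rational(-1, 7)) = Rational(-2, 7) ≈ -0.28571)
Function('C')(K, a) = Mul(2, Pow(Add(-5, Mul(Rational(-2, 7), K), Mul(K, a)), -1)) (Function('C')(K, a) = Mul(2, Pow(Add(-5, Add(Mul(Rational(-2, 7), K), Mul(K, a))), -1)) = Mul(2, Pow(Add(-5, Mul(Rational(-2, 7), K), Mul(K, a)), -1)))
Mul(Add(Function('C')(-8, Mul(-3, -5)), -26), 133) = Mul(Add(Mul(14, Pow(Add(-35, Mul(-2, -8), Mul(7, -8, Mul(-3, -5))), -1)), -26), 133) = Mul(Add(Mul(14, Pow(Add(-35, 16, Mul(7, -8, 15)), -1)), -26), 133) = Mul(Add(Mul(14, Pow(Add(-35, 16, -840), -1)), -26), 133) = Mul(Add(Mul(14, Pow(-859, -1)), -26), 133) = Mul(Add(Mul(14, Rational(-1, 859)), -26), 133) = Mul(Add(Rational(-14, 859), -26), 133) = Mul(Rational(-22348, 859), 133) = Rational(-2972284, 859)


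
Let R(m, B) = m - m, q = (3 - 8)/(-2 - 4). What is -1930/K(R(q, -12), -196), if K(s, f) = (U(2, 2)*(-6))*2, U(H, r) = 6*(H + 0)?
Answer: 965/72 ≈ 13.403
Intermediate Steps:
q = ⅚ (q = -5/(-6) = -5*(-⅙) = ⅚ ≈ 0.83333)
R(m, B) = 0
U(H, r) = 6*H
K(s, f) = -144 (K(s, f) = ((6*2)*(-6))*2 = (12*(-6))*2 = -72*2 = -144)
-1930/K(R(q, -12), -196) = -1930/(-144) = -1930*(-1/144) = 965/72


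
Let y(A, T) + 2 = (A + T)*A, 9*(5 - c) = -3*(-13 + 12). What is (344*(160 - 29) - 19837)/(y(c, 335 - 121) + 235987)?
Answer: 227043/2133049 ≈ 0.10644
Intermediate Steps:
c = 14/3 (c = 5 - (-1)*(-13 + 12)/3 = 5 - (-1)*(-1)/3 = 5 - ⅑*3 = 5 - ⅓ = 14/3 ≈ 4.6667)
y(A, T) = -2 + A*(A + T) (y(A, T) = -2 + (A + T)*A = -2 + A*(A + T))
(344*(160 - 29) - 19837)/(y(c, 335 - 121) + 235987) = (344*(160 - 29) - 19837)/((-2 + (14/3)² + 14*(335 - 121)/3) + 235987) = (344*131 - 19837)/((-2 + 196/9 + (14/3)*214) + 235987) = (45064 - 19837)/((-2 + 196/9 + 2996/3) + 235987) = 25227/(9166/9 + 235987) = 25227/(2133049/9) = 25227*(9/2133049) = 227043/2133049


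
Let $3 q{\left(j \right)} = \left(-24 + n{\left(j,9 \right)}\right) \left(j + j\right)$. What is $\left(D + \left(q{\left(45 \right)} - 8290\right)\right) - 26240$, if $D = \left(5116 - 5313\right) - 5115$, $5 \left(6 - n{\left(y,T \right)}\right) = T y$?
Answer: $-42812$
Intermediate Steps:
$n{\left(y,T \right)} = 6 - \frac{T y}{5}$
$q{\left(j \right)} = \frac{2 j \left(-18 - \frac{9 j}{5}\right)}{3}$ ($q{\left(j \right)} = \frac{\left(-24 + \left(6 - \frac{9 j}{5}\right)\right) \left(j + j\right)}{3} = \frac{\left(-24 - \left(-6 + \frac{9 j}{5}\right)\right) 2 j}{3} = \frac{\left(-18 - \frac{9 j}{5}\right) 2 j}{3} = \frac{2 j \left(-18 - \frac{9 j}{5}\right)}{3}$)
$D = -5312$ ($D = -197 - 5115 = -5312$)
$\left(D + \left(q{\left(45 \right)} - 8290\right)\right) - 26240 = \left(-5312 - \left(8290 + 54 \left(10 + 45\right)\right)\right) - 26240 = \left(-5312 - \left(8290 + 54 \cdot 55\right)\right) - 26240 = \left(-5312 - 11260\right) - 26240 = -16572 - 26240 = -42812$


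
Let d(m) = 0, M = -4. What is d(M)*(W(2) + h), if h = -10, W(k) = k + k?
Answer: 0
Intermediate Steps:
W(k) = 2*k
d(M)*(W(2) + h) = 0*(2*2 - 10) = 0*(4 - 10) = 0*(-6) = 0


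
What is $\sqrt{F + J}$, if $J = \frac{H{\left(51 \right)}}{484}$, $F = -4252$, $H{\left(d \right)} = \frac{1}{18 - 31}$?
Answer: $\frac{i \sqrt{347796605}}{286} \approx 65.207 i$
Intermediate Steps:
$H{\left(d \right)} = - \frac{1}{13}$ ($H{\left(d \right)} = \frac{1}{-13} = - \frac{1}{13}$)
$J = - \frac{1}{6292}$ ($J = - \frac{1}{13 \cdot 484} = \left(- \frac{1}{13}\right) \frac{1}{484} = - \frac{1}{6292} \approx -0.00015893$)
$\sqrt{F + J} = \sqrt{-4252 - \frac{1}{6292}} = \sqrt{- \frac{26753585}{6292}} = \frac{i \sqrt{347796605}}{286}$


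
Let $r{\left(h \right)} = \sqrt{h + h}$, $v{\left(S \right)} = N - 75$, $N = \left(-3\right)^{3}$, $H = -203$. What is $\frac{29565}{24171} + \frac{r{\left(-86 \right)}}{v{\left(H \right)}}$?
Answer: $\frac{9855}{8057} - \frac{i \sqrt{43}}{51} \approx 1.2232 - 0.12858 i$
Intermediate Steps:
$N = -27$
$v{\left(S \right)} = -102$ ($v{\left(S \right)} = -27 - 75 = -102$)
$r{\left(h \right)} = \sqrt{2} \sqrt{h}$ ($r{\left(h \right)} = \sqrt{2 h} = \sqrt{2} \sqrt{h}$)
$\frac{29565}{24171} + \frac{r{\left(-86 \right)}}{v{\left(H \right)}} = \frac{29565}{24171} + \frac{\sqrt{2} \sqrt{-86}}{-102} = 29565 \cdot \frac{1}{24171} + \sqrt{2} i \sqrt{86} \left(- \frac{1}{102}\right) = \frac{9855}{8057} + 2 i \sqrt{43} \left(- \frac{1}{102}\right) = \frac{9855}{8057} - \frac{i \sqrt{43}}{51}$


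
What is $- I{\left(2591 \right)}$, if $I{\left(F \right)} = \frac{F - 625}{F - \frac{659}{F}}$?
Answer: $- \frac{2546953}{3356311} \approx -0.75885$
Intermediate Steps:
$I{\left(F \right)} = \frac{-625 + F}{F - \frac{659}{F}}$
$- I{\left(2591 \right)} = - \frac{2591 \left(-625 + 2591\right)}{-659 + 2591^{2}} = - \frac{2591 \cdot 1966}{-659 + 6713281} = - \frac{2591 \cdot 1966}{6712622} = \left(-1\right) \frac{2546953}{3356311} = - \frac{2546953}{3356311}$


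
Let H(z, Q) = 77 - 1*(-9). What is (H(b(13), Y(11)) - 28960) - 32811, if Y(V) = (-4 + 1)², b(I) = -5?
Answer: -61685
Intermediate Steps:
Y(V) = 9 (Y(V) = (-3)² = 9)
H(z, Q) = 86 (H(z, Q) = 77 + 9 = 86)
(H(b(13), Y(11)) - 28960) - 32811 = (86 - 28960) - 32811 = -28874 - 32811 = -61685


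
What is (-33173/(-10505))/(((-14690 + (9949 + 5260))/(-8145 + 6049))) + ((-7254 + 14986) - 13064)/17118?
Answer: -203215919714/15554827035 ≈ -13.064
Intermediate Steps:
(-33173/(-10505))/(((-14690 + (9949 + 5260))/(-8145 + 6049))) + ((-7254 + 14986) - 13064)/17118 = (-33173*(-1/10505))/(((-14690 + 15209)/(-2096))) + (7732 - 13064)*(1/17118) = 33173/(10505*((519*(-1/2096)))) - 5332*1/17118 = 33173/(10505*(-519/2096)) - 2666/8559 = (33173/10505)*(-2096/519) - 2666/8559 = -69530608/5452095 - 2666/8559 = -203215919714/15554827035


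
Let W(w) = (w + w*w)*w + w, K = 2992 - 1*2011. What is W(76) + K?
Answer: 445809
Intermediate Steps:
K = 981 (K = 2992 - 2011 = 981)
W(w) = w + w*(w + w²) (W(w) = (w + w²)*w + w = w*(w + w²) + w = w + w*(w + w²))
W(76) + K = 76*(1 + 76 + 76²) + 981 = 76*(1 + 76 + 5776) + 981 = 76*5853 + 981 = 444828 + 981 = 445809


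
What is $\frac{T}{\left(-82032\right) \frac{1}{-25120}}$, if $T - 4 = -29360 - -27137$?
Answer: $- \frac{3483830}{5127} \approx -679.51$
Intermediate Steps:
$T = -2219$ ($T = 4 - 2223 = -2219$)
$\frac{T}{\left(-82032\right) \frac{1}{-25120}} = - \frac{2219}{\left(-82032\right) \frac{1}{-25120}} = - \frac{2219}{\left(-82032\right) \left(- \frac{1}{25120}\right)} = - \frac{2219}{\frac{5127}{1570}} = \left(-2219\right) \frac{1570}{5127} = - \frac{3483830}{5127}$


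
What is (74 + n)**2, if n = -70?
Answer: 16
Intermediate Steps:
(74 + n)**2 = (74 - 70)**2 = 4**2 = 16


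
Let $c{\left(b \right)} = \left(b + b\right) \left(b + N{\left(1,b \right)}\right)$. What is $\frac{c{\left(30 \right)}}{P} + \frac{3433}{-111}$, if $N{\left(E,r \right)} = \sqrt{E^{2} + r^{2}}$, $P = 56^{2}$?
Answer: $- \frac{1320761}{43512} + \frac{15 \sqrt{901}}{784} \approx -29.78$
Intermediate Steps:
$P = 3136$
$c{\left(b \right)} = 2 b \left(b + \sqrt{1 + b^{2}}\right)$ ($c{\left(b \right)} = \left(b + b\right) \left(b + \sqrt{1^{2} + b^{2}}\right) = 2 b \left(b + \sqrt{1 + b^{2}}\right)$)
$\frac{c{\left(30 \right)}}{P} + \frac{3433}{-111} = \frac{2 \cdot 30 \left(30 + \sqrt{1 + 30^{2}}\right)}{3136} + \frac{3433}{-111} = 2 \cdot 30 \left(30 + \sqrt{1 + 900}\right) \frac{1}{3136} + 3433 \left(- \frac{1}{111}\right) = 2 \cdot 30 \left(30 + \sqrt{901}\right) \frac{1}{3136} - \frac{3433}{111} = \left(1800 + 60 \sqrt{901}\right) \frac{1}{3136} - \frac{3433}{111} = \left(\frac{225}{392} + \frac{15 \sqrt{901}}{784}\right) - \frac{3433}{111} = - \frac{1320761}{43512} + \frac{15 \sqrt{901}}{784}$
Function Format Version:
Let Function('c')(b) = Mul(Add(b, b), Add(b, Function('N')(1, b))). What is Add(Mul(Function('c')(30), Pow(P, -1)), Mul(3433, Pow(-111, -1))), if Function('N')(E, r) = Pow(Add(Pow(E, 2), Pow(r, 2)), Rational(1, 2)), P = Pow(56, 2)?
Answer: Add(Rational(-1320761, 43512), Mul(Rational(15, 784), Pow(901, Rational(1, 2)))) ≈ -29.780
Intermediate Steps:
P = 3136
Function('c')(b) = Mul(2, b, Add(b, Pow(Add(1, Pow(b, 2)), Rational(1, 2)))) (Function('c')(b) = Mul(Add(b, b), Add(b, Pow(Add(Pow(1, 2), Pow(b, 2)), Rational(1, 2)))) = Mul(Mul(2, b), Add(b, Pow(Add(1, Pow(b, 2)), Rational(1, 2)))) = Mul(2, b, Add(b, Pow(Add(1, Pow(b, 2)), Rational(1, 2)))))
Add(Mul(Function('c')(30), Pow(P, -1)), Mul(3433, Pow(-111, -1))) = Add(Mul(Mul(2, 30, Add(30, Pow(Add(1, Pow(30, 2)), Rational(1, 2)))), Pow(3136, -1)), Mul(3433, Pow(-111, -1))) = Add(Mul(Mul(2, 30, Add(30, Pow(Add(1, 900), Rational(1, 2)))), Rational(1, 3136)), Mul(3433, Rational(-1, 111))) = Add(Mul(Mul(2, 30, Add(30, Pow(901, Rational(1, 2)))), Rational(1, 3136)), Rational(-3433, 111)) = Add(Mul(Add(1800, Mul(60, Pow(901, Rational(1, 2)))), Rational(1, 3136)), Rational(-3433, 111)) = Add(Add(Rational(225, 392), Mul(Rational(15, 784), Pow(901, Rational(1, 2)))), Rational(-3433, 111)) = Add(Rational(-1320761, 43512), Mul(Rational(15, 784), Pow(901, Rational(1, 2))))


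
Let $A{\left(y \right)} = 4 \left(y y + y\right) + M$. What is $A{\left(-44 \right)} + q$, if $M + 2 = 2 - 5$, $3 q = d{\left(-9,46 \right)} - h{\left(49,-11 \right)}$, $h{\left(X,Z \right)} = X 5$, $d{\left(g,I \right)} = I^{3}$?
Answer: $\frac{119780}{3} \approx 39927.0$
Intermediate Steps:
$h{\left(X,Z \right)} = 5 X$
$q = \frac{97091}{3}$ ($q = \frac{46^{3} - 5 \cdot 49}{3} = \frac{97336 - 245}{3} = \frac{1}{3} \cdot 97091 = \frac{97091}{3} \approx 32364.0$)
$M = -5$ ($M = -2 + \left(2 - 5\right) = -2 - 3 = -5$)
$A{\left(y \right)} = -5 + 4 y + 4 y^{2}$ ($A{\left(y \right)} = 4 \left(y y + y\right) - 5 = 4 \left(y^{2} + y\right) - 5 = 4 \left(y + y^{2}\right) - 5 = \left(4 y + 4 y^{2}\right) - 5 = -5 + 4 y + 4 y^{2}$)
$A{\left(-44 \right)} + q = \left(-5 + 4 \left(-44\right) + 4 \left(-44\right)^{2}\right) + \frac{97091}{3} = \left(-5 - 176 + 4 \cdot 1936\right) + \frac{97091}{3} = \left(-5 - 176 + 7744\right) + \frac{97091}{3} = 7563 + \frac{97091}{3} = \frac{119780}{3}$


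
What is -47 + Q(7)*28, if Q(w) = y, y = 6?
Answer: 121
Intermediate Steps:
Q(w) = 6
-47 + Q(7)*28 = -47 + 6*28 = -47 + 168 = 121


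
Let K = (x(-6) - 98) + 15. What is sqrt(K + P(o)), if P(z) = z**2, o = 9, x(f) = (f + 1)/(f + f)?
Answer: I*sqrt(57)/6 ≈ 1.2583*I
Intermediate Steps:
x(f) = (1 + f)/(2*f) (x(f) = (1 + f)/((2*f)) = (1 + f)*(1/(2*f)) = (1 + f)/(2*f))
K = -991/12 (K = ((1/2)*(1 - 6)/(-6) - 98) + 15 = ((1/2)*(-1/6)*(-5) - 98) + 15 = (5/12 - 98) + 15 = -1171/12 + 15 = -991/12 ≈ -82.583)
sqrt(K + P(o)) = sqrt(-991/12 + 9**2) = sqrt(-991/12 + 81) = sqrt(-19/12) = I*sqrt(57)/6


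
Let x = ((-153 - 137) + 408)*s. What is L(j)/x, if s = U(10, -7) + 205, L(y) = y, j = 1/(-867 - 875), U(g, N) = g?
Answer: -1/44194540 ≈ -2.2627e-8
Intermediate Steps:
j = -1/1742 (j = 1/(-1742) = -1/1742 ≈ -0.00057405)
s = 215 (s = 10 + 205 = 215)
x = 25370 (x = ((-153 - 137) + 408)*215 = (-290 + 408)*215 = 118*215 = 25370)
L(j)/x = -1/1742/25370 = -1/1742*1/25370 = -1/44194540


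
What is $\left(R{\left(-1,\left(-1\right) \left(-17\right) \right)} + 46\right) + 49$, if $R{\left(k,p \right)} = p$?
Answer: $112$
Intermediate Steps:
$\left(R{\left(-1,\left(-1\right) \left(-17\right) \right)} + 46\right) + 49 = \left(\left(-1\right) \left(-17\right) + 46\right) + 49 = \left(17 + 46\right) + 49 = 63 + 49 = 112$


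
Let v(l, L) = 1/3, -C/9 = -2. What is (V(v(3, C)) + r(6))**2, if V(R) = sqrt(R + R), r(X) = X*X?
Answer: (108 + sqrt(6))**2/9 ≈ 1355.5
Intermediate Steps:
r(X) = X**2
C = 18 (C = -9*(-2) = 18)
v(l, L) = 1/3 (v(l, L) = 1*(1/3) = 1/3)
V(R) = sqrt(2)*sqrt(R) (V(R) = sqrt(2*R) = sqrt(2)*sqrt(R))
(V(v(3, C)) + r(6))**2 = (sqrt(2)*sqrt(1/3) + 6**2)**2 = (sqrt(2)*(sqrt(3)/3) + 36)**2 = (sqrt(6)/3 + 36)**2 = (36 + sqrt(6)/3)**2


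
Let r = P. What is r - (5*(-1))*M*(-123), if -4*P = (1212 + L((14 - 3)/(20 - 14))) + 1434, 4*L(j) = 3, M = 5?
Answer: -59787/16 ≈ -3736.7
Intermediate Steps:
L(j) = 3/4 (L(j) = (1/4)*3 = 3/4)
P = -10587/16 (P = -((1212 + 3/4) + 1434)/4 = -(4851/4 + 1434)/4 = -1/4*10587/4 = -10587/16 ≈ -661.69)
r = -10587/16 ≈ -661.69
r - (5*(-1))*M*(-123) = -10587/16 - (5*(-1))*5*(-123) = -10587/16 - (-5*5)*(-123) = -10587/16 - (-25)*(-123) = -10587/16 - 1*3075 = -10587/16 - 3075 = -59787/16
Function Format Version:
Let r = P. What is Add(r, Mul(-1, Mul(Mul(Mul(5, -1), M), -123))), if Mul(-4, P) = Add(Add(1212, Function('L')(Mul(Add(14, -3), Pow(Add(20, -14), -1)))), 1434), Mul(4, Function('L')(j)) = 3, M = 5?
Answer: Rational(-59787, 16) ≈ -3736.7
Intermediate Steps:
Function('L')(j) = Rational(3, 4) (Function('L')(j) = Mul(Rational(1, 4), 3) = Rational(3, 4))
P = Rational(-10587, 16) (P = Mul(Rational(-1, 4), Add(Add(1212, Rational(3, 4)), 1434)) = Mul(Rational(-1, 4), Add(Rational(4851, 4), 1434)) = Mul(Rational(-1, 4), Rational(10587, 4)) = Rational(-10587, 16) ≈ -661.69)
r = Rational(-10587, 16) ≈ -661.69
Add(r, Mul(-1, Mul(Mul(Mul(5, -1), M), -123))) = Add(Rational(-10587, 16), Mul(-1, Mul(Mul(Mul(5, -1), 5), -123))) = Add(Rational(-10587, 16), Mul(-1, Mul(Mul(-5, 5), -123))) = Add(Rational(-10587, 16), Mul(-1, Mul(-25, -123))) = Add(Rational(-10587, 16), Mul(-1, 3075)) = Add(Rational(-10587, 16), -3075) = Rational(-59787, 16)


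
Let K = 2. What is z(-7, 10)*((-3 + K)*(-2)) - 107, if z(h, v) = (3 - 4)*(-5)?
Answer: -97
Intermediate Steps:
z(h, v) = 5 (z(h, v) = -1*(-5) = 5)
z(-7, 10)*((-3 + K)*(-2)) - 107 = 5*((-3 + 2)*(-2)) - 107 = 5*(-1*(-2)) - 107 = 5*2 - 107 = 10 - 107 = -97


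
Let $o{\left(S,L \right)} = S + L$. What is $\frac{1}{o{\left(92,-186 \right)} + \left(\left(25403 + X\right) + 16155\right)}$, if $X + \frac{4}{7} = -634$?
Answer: $\frac{7}{285806} \approx 2.4492 \cdot 10^{-5}$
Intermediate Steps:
$X = - \frac{4442}{7}$ ($X = - \frac{4}{7} - 634 = - \frac{4442}{7} \approx -634.57$)
$o{\left(S,L \right)} = L + S$
$\frac{1}{o{\left(92,-186 \right)} + \left(\left(25403 + X\right) + 16155\right)} = \frac{1}{\left(-186 + 92\right) + \left(\left(25403 - \frac{4442}{7}\right) + 16155\right)} = \frac{1}{-94 + \left(\frac{173379}{7} + 16155\right)} = \frac{1}{-94 + \frac{286464}{7}} = \frac{1}{\frac{285806}{7}} = \frac{7}{285806}$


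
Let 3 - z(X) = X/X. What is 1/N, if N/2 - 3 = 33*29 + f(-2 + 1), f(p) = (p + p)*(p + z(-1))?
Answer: 1/1916 ≈ 0.00052192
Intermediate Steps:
z(X) = 2 (z(X) = 3 - X/X = 3 - 1*1 = 3 - 1 = 2)
f(p) = 2*p*(2 + p) (f(p) = (p + p)*(p + 2) = (2*p)*(2 + p) = 2*p*(2 + p))
N = 1916 (N = 6 + 2*(33*29 + 2*(-2 + 1)*(2 + (-2 + 1))) = 6 + 2*(957 + 2*(-1)*(2 - 1)) = 6 + 2*(957 + 2*(-1)*1) = 6 + 2*(957 - 2) = 6 + 2*955 = 6 + 1910 = 1916)
1/N = 1/1916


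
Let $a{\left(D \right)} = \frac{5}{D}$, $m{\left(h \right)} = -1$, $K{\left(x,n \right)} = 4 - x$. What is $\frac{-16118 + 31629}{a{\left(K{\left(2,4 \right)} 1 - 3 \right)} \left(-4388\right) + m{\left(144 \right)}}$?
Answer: $\frac{15511}{21939} \approx 0.70701$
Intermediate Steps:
$\frac{-16118 + 31629}{a{\left(K{\left(2,4 \right)} 1 - 3 \right)} \left(-4388\right) + m{\left(144 \right)}} = \frac{-16118 + 31629}{\frac{5}{\left(4 - 2\right) 1 - 3} \left(-4388\right) - 1} = \frac{15511}{\frac{5}{\left(4 - 2\right) 1 - 3} \left(-4388\right) - 1} = \frac{15511}{\frac{5}{2 \cdot 1 - 3} \left(-4388\right) - 1} = \frac{15511}{\frac{5}{2 - 3} \left(-4388\right) - 1} = \frac{15511}{\frac{5}{-1} \left(-4388\right) - 1} = \frac{15511}{5 \left(-1\right) \left(-4388\right) - 1} = \frac{15511}{\left(-5\right) \left(-4388\right) - 1} = \frac{15511}{21940 - 1} = \frac{15511}{21939}$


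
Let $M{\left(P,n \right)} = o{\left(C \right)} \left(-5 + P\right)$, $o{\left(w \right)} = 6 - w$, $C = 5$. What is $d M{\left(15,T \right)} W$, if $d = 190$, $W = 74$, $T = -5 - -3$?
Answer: $140600$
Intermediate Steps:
$T = -2$ ($T = -5 + 3 = -2$)
$M{\left(P,n \right)} = -5 + P$ ($M{\left(P,n \right)} = \left(6 - 5\right) \left(-5 + P\right) = 1 \left(-5 + P\right) = -5 + P$)
$d M{\left(15,T \right)} W = 190 \left(-5 + 15\right) 74 = 190 \cdot 10 \cdot 74 = 1900 \cdot 74 = 140600$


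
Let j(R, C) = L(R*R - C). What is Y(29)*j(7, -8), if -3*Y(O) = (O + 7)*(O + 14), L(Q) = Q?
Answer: -29412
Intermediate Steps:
j(R, C) = R² - C (j(R, C) = R*R - C = R² - C)
Y(O) = -(7 + O)*(14 + O)/3 (Y(O) = -(O + 7)*(O + 14)/3 = -(7 + O)*(14 + O)/3)
Y(29)*j(7, -8) = (-98/3 - 7*29 - ⅓*29²)*(7² - 1*(-8)) = (-98/3 - 203 - ⅓*841)*(49 + 8) = (-98/3 - 203 - 841/3)*57 = -516*57 = -29412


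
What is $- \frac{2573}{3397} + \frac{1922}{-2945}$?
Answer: $- \frac{455049}{322715} \approx -1.4101$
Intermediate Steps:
$- \frac{2573}{3397} + \frac{1922}{-2945} = \left(-2573\right) \frac{1}{3397} + 1922 \left(- \frac{1}{2945}\right) = - \frac{2573}{3397} - \frac{62}{95} = - \frac{455049}{322715}$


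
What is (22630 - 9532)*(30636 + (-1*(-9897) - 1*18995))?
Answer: 282104724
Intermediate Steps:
(22630 - 9532)*(30636 + (-1*(-9897) - 1*18995)) = 13098*(30636 + (9897 - 18995)) = 13098*(30636 - 9098) = 13098*21538 = 282104724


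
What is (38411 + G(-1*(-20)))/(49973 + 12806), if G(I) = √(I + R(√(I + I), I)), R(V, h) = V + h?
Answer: 38411/62779 + √(40 + 2*√10)/62779 ≈ 0.61195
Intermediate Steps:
G(I) = √(2*I + √2*√I) (G(I) = √(I + (√(I + I) + I)) = √(I + (√(2*I) + I)) = √(I + (√2*√I + I)) = √(I + (I + √2*√I)) = √(2*I + √2*√I))
(38411 + G(-1*(-20)))/(49973 + 12806) = (38411 + √(2*(-1*(-20)) + √2*√(-1*(-20))))/(49973 + 12806) = (38411 + √(2*20 + √2*√20))/62779 = (38411 + √(40 + √2*(2*√5)))*(1/62779) = (38411 + √(40 + 2*√10))*(1/62779) = 38411/62779 + √(40 + 2*√10)/62779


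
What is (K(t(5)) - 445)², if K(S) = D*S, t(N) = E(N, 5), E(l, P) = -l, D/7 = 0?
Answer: 198025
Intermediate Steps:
D = 0 (D = 7*0 = 0)
t(N) = -N
K(S) = 0 (K(S) = 0*S = 0)
(K(t(5)) - 445)² = (0 - 445)² = (-445)² = 198025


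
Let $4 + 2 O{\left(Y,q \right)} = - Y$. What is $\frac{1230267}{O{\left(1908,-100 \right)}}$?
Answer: $- \frac{1230267}{956} \approx -1286.9$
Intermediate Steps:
$O{\left(Y,q \right)} = -2 - \frac{Y}{2}$ ($O{\left(Y,q \right)} = -2 + \frac{\left(-1\right) Y}{2} = -2 - \frac{Y}{2}$)
$\frac{1230267}{O{\left(1908,-100 \right)}} = \frac{1230267}{-2 - 954} = \frac{1230267}{-956} = 1230267 \left(- \frac{1}{956}\right) = - \frac{1230267}{956}$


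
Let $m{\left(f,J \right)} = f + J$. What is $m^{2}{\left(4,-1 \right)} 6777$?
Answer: $60993$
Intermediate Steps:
$m{\left(f,J \right)} = J + f$
$m^{2}{\left(4,-1 \right)} 6777 = \left(-1 + 4\right)^{2} \cdot 6777 = 3^{2} \cdot 6777 = 9 \cdot 6777 = 60993$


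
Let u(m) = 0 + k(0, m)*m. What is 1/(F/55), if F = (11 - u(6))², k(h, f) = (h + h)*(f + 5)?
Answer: 5/11 ≈ 0.45455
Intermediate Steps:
k(h, f) = 2*h*(5 + f) (k(h, f) = (2*h)*(5 + f) = 2*h*(5 + f))
u(m) = 0 (u(m) = 0 + (2*0*(5 + m))*m = 0 + 0*m = 0 + 0 = 0)
F = 121 (F = (11 - 1*0)² = (11 + 0)² = 11² = 121)
1/(F/55) = 1/(121/55) = 1/(121*(1/55)) = 1/(11/5) = 5/11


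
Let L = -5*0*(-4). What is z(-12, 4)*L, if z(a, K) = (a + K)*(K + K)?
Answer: 0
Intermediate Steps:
z(a, K) = 2*K*(K + a) (z(a, K) = (K + a)*(2*K) = 2*K*(K + a))
L = 0 (L = 0*(-4) = 0)
z(-12, 4)*L = (2*4*(4 - 12))*0 = (2*4*(-8))*0 = -64*0 = 0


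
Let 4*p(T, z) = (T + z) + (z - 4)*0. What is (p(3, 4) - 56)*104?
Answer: -5642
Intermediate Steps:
p(T, z) = T/4 + z/4 (p(T, z) = ((T + z) + (z - 4)*0)/4 = ((T + z) + (-4 + z)*0)/4 = ((T + z) + 0)/4 = (T + z)/4 = T/4 + z/4)
(p(3, 4) - 56)*104 = (((¼)*3 + (¼)*4) - 56)*104 = ((¾ + 1) - 56)*104 = (7/4 - 56)*104 = -217/4*104 = -5642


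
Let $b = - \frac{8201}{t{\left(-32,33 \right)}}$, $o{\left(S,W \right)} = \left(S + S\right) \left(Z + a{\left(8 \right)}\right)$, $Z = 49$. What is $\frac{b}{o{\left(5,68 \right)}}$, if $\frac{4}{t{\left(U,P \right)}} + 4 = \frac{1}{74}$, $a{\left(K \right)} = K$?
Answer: $\frac{483859}{33744} \approx 14.339$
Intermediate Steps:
$t{\left(U,P \right)} = - \frac{296}{295}$ ($t{\left(U,P \right)} = \frac{4}{-4 + \frac{1}{74}} = \frac{4}{- \frac{295}{74}} = 4 \left(- \frac{74}{295}\right) = - \frac{296}{295}$)
$o{\left(S,W \right)} = 114 S$ ($o{\left(S,W \right)} = \left(S + S\right) \left(49 + 8\right) = 2 S 57 = 114 S$)
$b = \frac{2419295}{296}$ ($b = - \frac{8201}{- \frac{296}{295}} = \left(-8201\right) \left(- \frac{295}{296}\right) = \frac{2419295}{296} \approx 8173.3$)
$\frac{b}{o{\left(5,68 \right)}} = \frac{2419295}{296 \cdot 114 \cdot 5} = \frac{2419295}{296 \cdot 570} = \frac{2419295}{296} \cdot \frac{1}{570} = \frac{483859}{33744}$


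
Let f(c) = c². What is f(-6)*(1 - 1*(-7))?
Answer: 288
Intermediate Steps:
f(-6)*(1 - 1*(-7)) = (-6)²*(1 - 1*(-7)) = 36*(1 + 7) = 36*8 = 288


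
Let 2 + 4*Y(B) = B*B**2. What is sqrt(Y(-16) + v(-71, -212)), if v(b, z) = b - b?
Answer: I*sqrt(4098)/2 ≈ 32.008*I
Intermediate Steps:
v(b, z) = 0
Y(B) = -1/2 + B**3/4 (Y(B) = -1/2 + (B*B**2)/4 = -1/2 + B**3/4)
sqrt(Y(-16) + v(-71, -212)) = sqrt((-1/2 + (1/4)*(-16)**3) + 0) = sqrt((-1/2 + (1/4)*(-4096)) + 0) = sqrt((-1/2 - 1024) + 0) = sqrt(-2049/2 + 0) = sqrt(-2049/2) = I*sqrt(4098)/2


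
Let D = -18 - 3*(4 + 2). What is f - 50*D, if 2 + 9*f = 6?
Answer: 16204/9 ≈ 1800.4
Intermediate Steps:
f = 4/9 (f = -2/9 + (1/9)*6 = -2/9 + 2/3 = 4/9 ≈ 0.44444)
D = -36 (D = -18 - 3*6 = -18 - 18 = -36)
f - 50*D = 4/9 - 50*(-36) = 4/9 + 1800 = 16204/9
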